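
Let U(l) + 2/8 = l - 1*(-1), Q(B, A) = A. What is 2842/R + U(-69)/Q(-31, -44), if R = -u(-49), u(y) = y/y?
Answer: -499919/176 ≈ -2840.4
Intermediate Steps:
u(y) = 1
U(l) = ¾ + l (U(l) = -¼ + (l - 1*(-1)) = -¼ + (l + 1) = -¼ + (1 + l) = ¾ + l)
R = -1 (R = -1*1 = -1)
2842/R + U(-69)/Q(-31, -44) = 2842/(-1) + (¾ - 69)/(-44) = 2842*(-1) - 273/4*(-1/44) = -2842 + 273/176 = -499919/176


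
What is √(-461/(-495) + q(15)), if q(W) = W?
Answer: √433730/165 ≈ 3.9914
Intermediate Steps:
√(-461/(-495) + q(15)) = √(-461/(-495) + 15) = √(-461*(-1/495) + 15) = √(461/495 + 15) = √(7886/495) = √433730/165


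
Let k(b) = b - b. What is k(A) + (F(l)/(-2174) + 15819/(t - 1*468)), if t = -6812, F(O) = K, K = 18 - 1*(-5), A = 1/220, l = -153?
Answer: -17278973/7913360 ≈ -2.1835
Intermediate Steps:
A = 1/220 ≈ 0.0045455
k(b) = 0
K = 23 (K = 18 + 5 = 23)
F(O) = 23
k(A) + (F(l)/(-2174) + 15819/(t - 1*468)) = 0 + (23/(-2174) + 15819/(-6812 - 1*468)) = 0 + (23*(-1/2174) + 15819/(-6812 - 468)) = 0 + (-23/2174 + 15819/(-7280)) = 0 + (-23/2174 + 15819*(-1/7280)) = 0 + (-23/2174 - 15819/7280) = 0 - 17278973/7913360 = -17278973/7913360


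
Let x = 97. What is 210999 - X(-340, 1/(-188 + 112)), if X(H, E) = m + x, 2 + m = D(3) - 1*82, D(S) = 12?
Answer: 210974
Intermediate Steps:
m = -72 (m = -2 + (12 - 1*82) = -2 + (12 - 82) = -2 - 70 = -72)
X(H, E) = 25 (X(H, E) = -72 + 97 = 25)
210999 - X(-340, 1/(-188 + 112)) = 210999 - 1*25 = 210999 - 25 = 210974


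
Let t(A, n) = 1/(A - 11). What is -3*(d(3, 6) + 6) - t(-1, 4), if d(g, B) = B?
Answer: -431/12 ≈ -35.917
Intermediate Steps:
t(A, n) = 1/(-11 + A)
-3*(d(3, 6) + 6) - t(-1, 4) = -3*(6 + 6) - 1/(-11 - 1) = -3*12 - 1/(-12) = -36 - 1*(-1/12) = -36 + 1/12 = -431/12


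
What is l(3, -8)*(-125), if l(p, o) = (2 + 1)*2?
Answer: -750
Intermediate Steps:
l(p, o) = 6 (l(p, o) = 3*2 = 6)
l(3, -8)*(-125) = 6*(-125) = -750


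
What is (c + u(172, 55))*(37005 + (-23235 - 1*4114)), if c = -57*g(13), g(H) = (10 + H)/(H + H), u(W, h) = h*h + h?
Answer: 380296732/13 ≈ 2.9254e+7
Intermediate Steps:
u(W, h) = h + h**2 (u(W, h) = h**2 + h = h + h**2)
g(H) = (10 + H)/(2*H) (g(H) = (10 + H)/((2*H)) = (10 + H)*(1/(2*H)) = (10 + H)/(2*H))
c = -1311/26 (c = -57*(10 + 13)/(2*13) = -57*23/(2*13) = -57*23/26 = -1311/26 ≈ -50.423)
(c + u(172, 55))*(37005 + (-23235 - 1*4114)) = (-1311/26 + 55*(1 + 55))*(37005 + (-23235 - 1*4114)) = (-1311/26 + 55*56)*(37005 + (-23235 - 4114)) = (-1311/26 + 3080)*(37005 - 27349) = (78769/26)*9656 = 380296732/13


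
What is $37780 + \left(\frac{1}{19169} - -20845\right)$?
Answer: $\frac{1123782626}{19169} \approx 58625.0$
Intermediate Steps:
$37780 + \left(\frac{1}{19169} - -20845\right) = 37780 + \left(\frac{1}{19169} + 20845\right) = 37780 + \frac{399577806}{19169} = \frac{1123782626}{19169}$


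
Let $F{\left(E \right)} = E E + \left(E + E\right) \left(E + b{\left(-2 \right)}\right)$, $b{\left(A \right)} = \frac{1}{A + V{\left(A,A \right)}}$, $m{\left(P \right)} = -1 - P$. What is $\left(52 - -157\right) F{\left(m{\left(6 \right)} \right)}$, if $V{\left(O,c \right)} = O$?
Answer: $\frac{62909}{2} \approx 31455.0$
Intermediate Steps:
$b{\left(A \right)} = \frac{1}{2 A}$ ($b{\left(A \right)} = \frac{1}{A + A} = \frac{1}{2 A}$)
$F{\left(E \right)} = E^{2} + 2 E \left(- \frac{1}{4} + E\right)$ ($F{\left(E \right)} = E E + \left(E + E\right) \left(E + \frac{1}{2 \left(-2\right)}\right) = E^{2} + 2 E \left(E + \frac{1}{2} \left(- \frac{1}{2}\right)\right) = E^{2} + 2 E \left(E - \frac{1}{4}\right) = E^{2} + 2 E \left(- \frac{1}{4} + E\right)$)
$\left(52 - -157\right) F{\left(m{\left(6 \right)} \right)} = \left(52 - -157\right) \frac{\left(-1 - 6\right) \left(-1 + 6 \left(-1 - 6\right)\right)}{2} = \left(52 + 157\right) \frac{\left(-1 - 6\right) \left(-1 + 6 \left(-1 - 6\right)\right)}{2} = 209 \cdot \frac{1}{2} \left(-7\right) \left(-1 + 6 \left(-7\right)\right) = 209 \cdot \frac{1}{2} \left(-7\right) \left(-1 - 42\right) = 209 \cdot \frac{1}{2} \left(-7\right) \left(-43\right) = 209 \cdot \frac{301}{2} = \frac{62909}{2}$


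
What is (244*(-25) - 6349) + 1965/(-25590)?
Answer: -21238125/1706 ≈ -12449.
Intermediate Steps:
(244*(-25) - 6349) + 1965/(-25590) = (-6100 - 6349) + 1965*(-1/25590) = -12449 - 131/1706 = -21238125/1706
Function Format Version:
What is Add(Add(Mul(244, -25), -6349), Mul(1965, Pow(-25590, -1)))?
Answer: Rational(-21238125, 1706) ≈ -12449.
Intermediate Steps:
Add(Add(Mul(244, -25), -6349), Mul(1965, Pow(-25590, -1))) = Add(Add(-6100, -6349), Mul(1965, Rational(-1, 25590))) = Add(-12449, Rational(-131, 1706)) = Rational(-21238125, 1706)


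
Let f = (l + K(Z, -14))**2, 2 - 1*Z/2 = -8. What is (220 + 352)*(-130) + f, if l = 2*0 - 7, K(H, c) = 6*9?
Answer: -72151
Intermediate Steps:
Z = 20 (Z = 4 - 2*(-8) = 4 + 16 = 20)
K(H, c) = 54
l = -7 (l = 0 - 7 = -7)
f = 2209 (f = (-7 + 54)**2 = 47**2 = 2209)
(220 + 352)*(-130) + f = (220 + 352)*(-130) + 2209 = 572*(-130) + 2209 = -74360 + 2209 = -72151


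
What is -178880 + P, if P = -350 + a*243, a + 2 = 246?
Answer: -119938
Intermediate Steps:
a = 244 (a = -2 + 246 = 244)
P = 58942 (P = -350 + 244*243 = -350 + 59292 = 58942)
-178880 + P = -178880 + 58942 = -119938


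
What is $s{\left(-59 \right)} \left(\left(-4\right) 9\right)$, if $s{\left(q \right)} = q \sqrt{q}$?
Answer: $2124 i \sqrt{59} \approx 16315.0 i$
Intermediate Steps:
$s{\left(q \right)} = q^{\frac{3}{2}}$
$s{\left(-59 \right)} \left(\left(-4\right) 9\right) = \left(-59\right)^{\frac{3}{2}} \left(\left(-4\right) 9\right) = - 59 i \sqrt{59} \left(-36\right) = 2124 i \sqrt{59}$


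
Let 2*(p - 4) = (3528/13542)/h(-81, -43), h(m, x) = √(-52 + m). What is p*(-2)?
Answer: -8 + 84*I*√133/42883 ≈ -8.0 + 0.02259*I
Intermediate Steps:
p = 4 - 42*I*√133/42883 (p = 4 + ((3528/13542)/(√(-52 - 81)))/2 = 4 + ((3528*(1/13542))/(√(-133)))/2 = 4 + (588/(2257*((I*√133))))/2 = 4 + (588*(-I*√133/133)/2257)/2 = 4 + (-84*I*√133/42883)/2 = 4 - 42*I*√133/42883 ≈ 4.0 - 0.011295*I)
p*(-2) = (4 - 42*I*√133/42883)*(-2) = -8 + 84*I*√133/42883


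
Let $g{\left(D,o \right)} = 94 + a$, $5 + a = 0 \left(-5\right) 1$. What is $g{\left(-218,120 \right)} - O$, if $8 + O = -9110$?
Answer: $9207$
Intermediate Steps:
$O = -9118$ ($O = -8 - 9110 = -9118$)
$a = -5$ ($a = -5 + 0 \left(-5\right) 1 = -5 + 0 \cdot 1 = -5 + 0 = -5$)
$g{\left(D,o \right)} = 89$ ($g{\left(D,o \right)} = 94 - 5 = 89$)
$g{\left(-218,120 \right)} - O = 89 - -9118 = 89 + 9118 = 9207$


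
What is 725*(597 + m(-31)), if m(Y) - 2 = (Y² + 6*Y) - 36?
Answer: 970050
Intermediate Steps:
m(Y) = -34 + Y² + 6*Y (m(Y) = 2 + ((Y² + 6*Y) - 36) = 2 + (-36 + Y² + 6*Y) = -34 + Y² + 6*Y)
725*(597 + m(-31)) = 725*(597 + (-34 + (-31)² + 6*(-31))) = 725*(597 + (-34 + 961 - 186)) = 725*(597 + 741) = 725*1338 = 970050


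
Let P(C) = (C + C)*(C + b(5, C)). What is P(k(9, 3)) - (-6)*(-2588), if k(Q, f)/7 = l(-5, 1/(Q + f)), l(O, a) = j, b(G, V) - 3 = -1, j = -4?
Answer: -14072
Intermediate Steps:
b(G, V) = 2 (b(G, V) = 3 - 1 = 2)
l(O, a) = -4
k(Q, f) = -28 (k(Q, f) = 7*(-4) = -28)
P(C) = 2*C*(2 + C) (P(C) = (C + C)*(C + 2) = (2*C)*(2 + C) = 2*C*(2 + C))
P(k(9, 3)) - (-6)*(-2588) = 2*(-28)*(2 - 28) - (-6)*(-2588) = 2*(-28)*(-26) - 1*15528 = 1456 - 15528 = -14072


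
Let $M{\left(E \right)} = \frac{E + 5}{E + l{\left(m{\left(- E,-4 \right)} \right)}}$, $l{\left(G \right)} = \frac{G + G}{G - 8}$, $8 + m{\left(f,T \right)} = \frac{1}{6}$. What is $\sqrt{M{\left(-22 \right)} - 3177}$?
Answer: $\frac{i \sqrt{3163498823}}{998} \approx 56.358 i$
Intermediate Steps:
$m{\left(f,T \right)} = - \frac{47}{6}$ ($m{\left(f,T \right)} = -8 + \frac{1}{6} = - \frac{47}{6}$)
$l{\left(G \right)} = \frac{2 G}{-8 + G}$
$M{\left(E \right)} = \frac{5 + E}{\frac{94}{95} + E}$ ($M{\left(E \right)} = \frac{E + 5}{E + 2 \left(- \frac{47}{6}\right) \frac{1}{-8 - \frac{47}{6}}} = \frac{5 + E}{E + 2 \left(- \frac{47}{6}\right) \frac{1}{- \frac{95}{6}}} = \frac{5 + E}{E + 2 \left(- \frac{47}{6}\right) \left(- \frac{6}{95}\right)} = \frac{5 + E}{E + \frac{94}{95}} = \frac{5 + E}{\frac{94}{95} + E}$)
$\sqrt{M{\left(-22 \right)} - 3177} = \sqrt{\frac{95 \left(5 - 22\right)}{94 + 95 \left(-22\right)} - 3177} = \sqrt{95 \frac{1}{94 - 2090} \left(-17\right) - 3177} = \sqrt{95 \frac{1}{-1996} \left(-17\right) - 3177} = \sqrt{95 \left(- \frac{1}{1996}\right) \left(-17\right) - 3177} = \sqrt{\frac{1615}{1996} - 3177} = \sqrt{- \frac{6339677}{1996}} = \frac{i \sqrt{3163498823}}{998}$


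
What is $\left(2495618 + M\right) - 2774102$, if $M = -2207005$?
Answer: $-2485489$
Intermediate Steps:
$\left(2495618 + M\right) - 2774102 = \left(2495618 - 2207005\right) - 2774102 = 288613 - 2774102 = -2485489$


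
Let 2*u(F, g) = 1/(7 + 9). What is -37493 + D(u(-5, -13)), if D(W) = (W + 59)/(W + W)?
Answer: -73097/2 ≈ -36549.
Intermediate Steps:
u(F, g) = 1/32 (u(F, g) = 1/(2*(7 + 9)) = (1/2)/16 = (1/2)*(1/16) = 1/32)
D(W) = (59 + W)/(2*W) (D(W) = (59 + W)/((2*W)) = (59 + W)*(1/(2*W)) = (59 + W)/(2*W))
-37493 + D(u(-5, -13)) = -37493 + (59 + 1/32)/(2*(1/32)) = -37493 + (1/2)*32*(1889/32) = -37493 + 1889/2 = -73097/2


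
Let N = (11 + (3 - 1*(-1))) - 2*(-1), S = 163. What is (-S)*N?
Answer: -2771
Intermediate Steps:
N = 17 (N = (11 + (3 + 1)) + 2 = (11 + 4) + 2 = 15 + 2 = 17)
(-S)*N = -1*163*17 = -163*17 = -2771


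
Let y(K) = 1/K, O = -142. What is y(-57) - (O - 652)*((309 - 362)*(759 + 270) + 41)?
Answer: -2466379969/57 ≈ -4.3270e+7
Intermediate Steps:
y(-57) - (O - 652)*((309 - 362)*(759 + 270) + 41) = 1/(-57) - (-142 - 652)*((309 - 362)*(759 + 270) + 41) = -1/57 - (-794)*(-53*1029 + 41) = -1/57 - (-794)*(-54537 + 41) = -1/57 - (-794)*(-54496) = -1/57 - 1*43269824 = -1/57 - 43269824 = -2466379969/57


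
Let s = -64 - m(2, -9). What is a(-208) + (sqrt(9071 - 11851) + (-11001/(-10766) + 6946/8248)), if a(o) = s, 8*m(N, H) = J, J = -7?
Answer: -2719927423/44398984 + 2*I*sqrt(695) ≈ -61.261 + 52.726*I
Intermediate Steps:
m(N, H) = -7/8 (m(N, H) = (1/8)*(-7) = -7/8)
s = -505/8 (s = -64 - 1*(-7/8) = -64 + 7/8 = -505/8 ≈ -63.125)
a(o) = -505/8
a(-208) + (sqrt(9071 - 11851) + (-11001/(-10766) + 6946/8248)) = -505/8 + (sqrt(9071 - 11851) + (-11001/(-10766) + 6946/8248)) = -505/8 + (sqrt(-2780) + (-11001*(-1/10766) + 6946*(1/8248))) = -505/8 + (2*I*sqrt(695) + (11001/10766 + 3473/4124)) = -505/8 + (2*I*sqrt(695) + 41379221/22199492) = -505/8 + (41379221/22199492 + 2*I*sqrt(695)) = -2719927423/44398984 + 2*I*sqrt(695)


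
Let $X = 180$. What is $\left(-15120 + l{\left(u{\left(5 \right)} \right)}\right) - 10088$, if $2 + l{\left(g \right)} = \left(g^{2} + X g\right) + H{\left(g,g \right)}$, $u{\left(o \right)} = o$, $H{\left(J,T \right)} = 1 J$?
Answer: $-24280$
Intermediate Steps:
$H{\left(J,T \right)} = J$
$l{\left(g \right)} = -2 + g^{2} + 181 g$ ($l{\left(g \right)} = -2 + \left(\left(g^{2} + 180 g\right) + g\right) = -2 + \left(g^{2} + 181 g\right) = -2 + g^{2} + 181 g$)
$\left(-15120 + l{\left(u{\left(5 \right)} \right)}\right) - 10088 = \left(-15120 + \left(-2 + 5^{2} + 181 \cdot 5\right)\right) - 10088 = \left(-15120 + \left(-2 + 25 + 905\right)\right) - 10088 = \left(-15120 + 928\right) - 10088 = -14192 - 10088 = -24280$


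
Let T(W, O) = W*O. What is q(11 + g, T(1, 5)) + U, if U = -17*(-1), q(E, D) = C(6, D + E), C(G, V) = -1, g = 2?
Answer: 16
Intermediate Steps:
T(W, O) = O*W
q(E, D) = -1
U = 17
q(11 + g, T(1, 5)) + U = -1 + 17 = 16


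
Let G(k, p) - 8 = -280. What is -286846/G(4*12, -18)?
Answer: 143423/136 ≈ 1054.6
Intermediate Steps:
G(k, p) = -272 (G(k, p) = 8 - 280 = -272)
-286846/G(4*12, -18) = -286846/(-272) = -286846*(-1/272) = 143423/136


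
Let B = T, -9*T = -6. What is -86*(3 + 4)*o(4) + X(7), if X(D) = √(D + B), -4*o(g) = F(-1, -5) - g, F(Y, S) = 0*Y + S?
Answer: -2709/2 + √69/3 ≈ -1351.7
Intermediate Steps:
T = ⅔ (T = -⅑*(-6) = ⅔ ≈ 0.66667)
F(Y, S) = S (F(Y, S) = 0 + S = S)
o(g) = 5/4 + g/4 (o(g) = -(-5 - g)/4 = 5/4 + g/4)
B = ⅔ ≈ 0.66667
X(D) = √(⅔ + D) (X(D) = √(D + ⅔) = √(⅔ + D))
-86*(3 + 4)*o(4) + X(7) = -86*(3 + 4)*(5/4 + (¼)*4) + √(6 + 9*7)/3 = -602*(5/4 + 1) + √(6 + 63)/3 = -602*9/4 + √69/3 = -86*63/4 + √69/3 = -2709/2 + √69/3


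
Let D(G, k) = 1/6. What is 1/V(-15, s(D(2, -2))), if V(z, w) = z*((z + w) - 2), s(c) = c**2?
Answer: 12/3055 ≈ 0.0039280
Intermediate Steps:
D(G, k) = 1/6
V(z, w) = z*(-2 + w + z) (V(z, w) = z*((w + z) - 2) = z*(-2 + w + z))
1/V(-15, s(D(2, -2))) = 1/(-15*(-2 + (1/6)**2 - 15)) = 1/(-15*(-2 + 1/36 - 15)) = 1/(-15*(-611/36)) = 1/(3055/12) = 12/3055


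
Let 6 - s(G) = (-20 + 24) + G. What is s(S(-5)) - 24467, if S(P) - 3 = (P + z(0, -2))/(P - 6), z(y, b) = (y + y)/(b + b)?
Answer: -269153/11 ≈ -24468.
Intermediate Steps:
z(y, b) = y/b (z(y, b) = (2*y)/((2*b)) = (2*y)*(1/(2*b)) = y/b)
S(P) = 3 + P/(-6 + P) (S(P) = 3 + (P + 0/(-2))/(P - 6) = 3 + (P + 0*(-½))/(-6 + P) = 3 + (P + 0)/(-6 + P) = 3 + P/(-6 + P))
s(G) = 2 - G (s(G) = 6 - ((-20 + 24) + G) = 6 - (4 + G) = 6 + (-4 - G) = 2 - G)
s(S(-5)) - 24467 = (2 - 2*(-9 + 2*(-5))/(-6 - 5)) - 24467 = (2 - 2*(-9 - 10)/(-11)) - 24467 = (2 - 2*(-1)*(-19)/11) - 24467 = (2 - 1*38/11) - 24467 = (2 - 38/11) - 24467 = -16/11 - 24467 = -269153/11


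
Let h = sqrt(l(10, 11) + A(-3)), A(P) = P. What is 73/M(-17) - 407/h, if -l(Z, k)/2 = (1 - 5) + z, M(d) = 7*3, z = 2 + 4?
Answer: 73/21 + 407*I*sqrt(7)/7 ≈ 3.4762 + 153.83*I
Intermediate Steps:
z = 6
M(d) = 21
l(Z, k) = -4 (l(Z, k) = -2*((1 - 5) + 6) = -2*(-4 + 6) = -2*2 = -4)
h = I*sqrt(7) (h = sqrt(-4 - 3) = sqrt(-7) = I*sqrt(7) ≈ 2.6458*I)
73/M(-17) - 407/h = 73/21 - 407*(-I*sqrt(7)/7) = 73*(1/21) - (-407)*I*sqrt(7)/7 = 73/21 + 407*I*sqrt(7)/7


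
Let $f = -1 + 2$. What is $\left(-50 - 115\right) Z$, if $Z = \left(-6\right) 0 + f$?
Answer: $-165$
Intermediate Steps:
$f = 1$
$Z = 1$ ($Z = \left(-6\right) 0 + 1 = 0 + 1 = 1$)
$\left(-50 - 115\right) Z = \left(-50 - 115\right) 1 = \left(-165\right) 1 = -165$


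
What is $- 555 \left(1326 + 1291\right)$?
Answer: $-1452435$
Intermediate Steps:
$- 555 \left(1326 + 1291\right) = \left(-555\right) 2617 = -1452435$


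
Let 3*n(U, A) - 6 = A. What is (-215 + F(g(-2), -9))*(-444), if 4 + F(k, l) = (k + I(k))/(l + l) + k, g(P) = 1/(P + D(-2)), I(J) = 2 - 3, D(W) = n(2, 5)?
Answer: 1454396/15 ≈ 96960.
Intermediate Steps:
n(U, A) = 2 + A/3
D(W) = 11/3 (D(W) = 2 + (⅓)*5 = 2 + 5/3 = 11/3)
I(J) = -1
g(P) = 1/(11/3 + P) (g(P) = 1/(P + 11/3) = 1/(11/3 + P))
F(k, l) = -4 + k + (-1 + k)/(2*l) (F(k, l) = -4 + ((k - 1)/(l + l) + k) = -4 + ((-1 + k)/((2*l)) + k) = -4 + ((-1 + k)*(1/(2*l)) + k) = -4 + ((-1 + k)/(2*l) + k) = -4 + (k + (-1 + k)/(2*l)) = -4 + k + (-1 + k)/(2*l))
(-215 + F(g(-2), -9))*(-444) = (-215 + (½)*(-1 + 3/(11 + 3*(-2)) + 2*(-9)*(-4 + 3/(11 + 3*(-2))))/(-9))*(-444) = (-215 + (½)*(-⅑)*(-1 + 3/(11 - 6) + 2*(-9)*(-4 + 3/(11 - 6))))*(-444) = (-215 + (½)*(-⅑)*(-1 + 3/5 + 2*(-9)*(-4 + 3/5)))*(-444) = (-215 + (½)*(-⅑)*(-1 + 3*(⅕) + 2*(-9)*(-4 + 3*(⅕))))*(-444) = (-215 + (½)*(-⅑)*(-1 + ⅗ + 2*(-9)*(-4 + ⅗)))*(-444) = (-215 + (½)*(-⅑)*(-1 + ⅗ + 2*(-9)*(-17/5)))*(-444) = (-215 + (½)*(-⅑)*(-1 + ⅗ + 306/5))*(-444) = (-215 + (½)*(-⅑)*(304/5))*(-444) = (-215 - 152/45)*(-444) = -9827/45*(-444) = 1454396/15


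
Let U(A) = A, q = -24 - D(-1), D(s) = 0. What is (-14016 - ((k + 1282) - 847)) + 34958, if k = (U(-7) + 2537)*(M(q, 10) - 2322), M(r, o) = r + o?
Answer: 5930587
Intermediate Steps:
q = -24 (q = -24 - 1*0 = -24 + 0 = -24)
M(r, o) = o + r
k = -5910080 (k = (-7 + 2537)*((10 - 24) - 2322) = 2530*(-14 - 2322) = 2530*(-2336) = -5910080)
(-14016 - ((k + 1282) - 847)) + 34958 = (-14016 - ((-5910080 + 1282) - 847)) + 34958 = (-14016 - (-5908798 - 847)) + 34958 = (-14016 - 1*(-5909645)) + 34958 = (-14016 + 5909645) + 34958 = 5895629 + 34958 = 5930587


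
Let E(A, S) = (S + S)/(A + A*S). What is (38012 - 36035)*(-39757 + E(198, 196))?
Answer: -510975798925/6501 ≈ -7.8600e+7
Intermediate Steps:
E(A, S) = 2*S/(A + A*S) (E(A, S) = (2*S)/(A + A*S) = 2*S/(A + A*S))
(38012 - 36035)*(-39757 + E(198, 196)) = (38012 - 36035)*(-39757 + 2*196/(198*(1 + 196))) = 1977*(-39757 + 2*196*(1/198)/197) = 1977*(-39757 + 2*196*(1/198)*(1/197)) = 1977*(-39757 + 196/19503) = 1977*(-775380575/19503) = -510975798925/6501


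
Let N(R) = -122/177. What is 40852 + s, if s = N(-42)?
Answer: 7230682/177 ≈ 40851.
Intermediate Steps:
N(R) = -122/177 (N(R) = -122*1/177 = -122/177)
s = -122/177 ≈ -0.68927
40852 + s = 40852 - 122/177 = 7230682/177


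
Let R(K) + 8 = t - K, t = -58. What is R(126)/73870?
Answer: -96/36935 ≈ -0.0025992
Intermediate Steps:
R(K) = -66 - K (R(K) = -8 + (-58 - K) = -66 - K)
R(126)/73870 = (-66 - 1*126)/73870 = (-66 - 126)*(1/73870) = -192*1/73870 = -96/36935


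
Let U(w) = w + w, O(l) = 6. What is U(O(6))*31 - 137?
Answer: 235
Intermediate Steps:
U(w) = 2*w
U(O(6))*31 - 137 = (2*6)*31 - 137 = 12*31 - 137 = 372 - 137 = 235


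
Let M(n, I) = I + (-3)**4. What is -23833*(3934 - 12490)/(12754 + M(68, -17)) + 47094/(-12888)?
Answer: 218954564711/13766532 ≈ 15905.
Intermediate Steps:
M(n, I) = 81 + I (M(n, I) = I + 81 = 81 + I)
-23833*(3934 - 12490)/(12754 + M(68, -17)) + 47094/(-12888) = -23833*(3934 - 12490)/(12754 + (81 - 17)) + 47094/(-12888) = -23833*(-8556/(12754 + 64)) + 47094*(-1/12888) = -23833/(12818*(-1/8556)) - 7849/2148 = -23833/(-6409/4278) - 7849/2148 = -23833*(-4278/6409) - 7849/2148 = 101957574/6409 - 7849/2148 = 218954564711/13766532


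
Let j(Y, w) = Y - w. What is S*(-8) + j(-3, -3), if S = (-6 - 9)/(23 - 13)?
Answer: 12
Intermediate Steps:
S = -3/2 (S = -15/10 = -15*1/10 = -3/2 ≈ -1.5000)
S*(-8) + j(-3, -3) = -3/2*(-8) + (-3 - 1*(-3)) = 12 + (-3 + 3) = 12 + 0 = 12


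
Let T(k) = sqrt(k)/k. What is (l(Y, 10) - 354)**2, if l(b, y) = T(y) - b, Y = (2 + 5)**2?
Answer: (4030 - sqrt(10))**2/100 ≈ 1.6215e+5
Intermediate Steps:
T(k) = 1/sqrt(k)
Y = 49 (Y = 7**2 = 49)
l(b, y) = 1/sqrt(y) - b
(l(Y, 10) - 354)**2 = ((1/sqrt(10) - 1*49) - 354)**2 = ((sqrt(10)/10 - 49) - 354)**2 = ((-49 + sqrt(10)/10) - 354)**2 = (-403 + sqrt(10)/10)**2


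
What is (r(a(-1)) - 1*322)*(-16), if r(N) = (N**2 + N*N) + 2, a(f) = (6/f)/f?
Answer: 3968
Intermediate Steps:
a(f) = 6/f**2
r(N) = 2 + 2*N**2 (r(N) = (N**2 + N**2) + 2 = 2*N**2 + 2 = 2 + 2*N**2)
(r(a(-1)) - 1*322)*(-16) = ((2 + 2*(6/(-1)**2)**2) - 1*322)*(-16) = ((2 + 2*(6*1)**2) - 322)*(-16) = ((2 + 2*6**2) - 322)*(-16) = ((2 + 2*36) - 322)*(-16) = ((2 + 72) - 322)*(-16) = (74 - 322)*(-16) = -248*(-16) = 3968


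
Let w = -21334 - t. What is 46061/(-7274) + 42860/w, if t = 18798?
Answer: -540070923/72980042 ≈ -7.4003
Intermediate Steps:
w = -40132 (w = -21334 - 1*18798 = -21334 - 18798 = -40132)
46061/(-7274) + 42860/w = 46061/(-7274) + 42860/(-40132) = 46061*(-1/7274) + 42860*(-1/40132) = -46061/7274 - 10715/10033 = -540070923/72980042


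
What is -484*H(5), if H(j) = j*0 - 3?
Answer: 1452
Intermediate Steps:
H(j) = -3 (H(j) = 0 - 3 = -3)
-484*H(5) = -484*(-3) = 1452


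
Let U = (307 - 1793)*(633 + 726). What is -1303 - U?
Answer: 2018171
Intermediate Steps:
U = -2019474 (U = -1486*1359 = -2019474)
-1303 - U = -1303 - 1*(-2019474) = -1303 + 2019474 = 2018171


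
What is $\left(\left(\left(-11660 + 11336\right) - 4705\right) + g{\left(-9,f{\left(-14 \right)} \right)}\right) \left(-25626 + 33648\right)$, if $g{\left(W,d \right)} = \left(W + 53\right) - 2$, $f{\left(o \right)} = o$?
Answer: $-40005714$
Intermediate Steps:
$g{\left(W,d \right)} = 51 + W$ ($g{\left(W,d \right)} = \left(53 + W\right) - 2 = 51 + W$)
$\left(\left(\left(-11660 + 11336\right) - 4705\right) + g{\left(-9,f{\left(-14 \right)} \right)}\right) \left(-25626 + 33648\right) = \left(\left(\left(-11660 + 11336\right) - 4705\right) + \left(51 - 9\right)\right) \left(-25626 + 33648\right) = \left(\left(-324 - 4705\right) + 42\right) 8022 = \left(-5029 + 42\right) 8022 = \left(-4987\right) 8022 = -40005714$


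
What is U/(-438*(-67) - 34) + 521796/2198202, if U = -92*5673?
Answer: -47165912945/2684737376 ≈ -17.568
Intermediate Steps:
U = -521916
U/(-438*(-67) - 34) + 521796/2198202 = -521916/(-438*(-67) - 34) + 521796/2198202 = -521916/(29346 - 34) + 521796*(1/2198202) = -521916/29312 + 86966/366367 = -521916*1/29312 + 86966/366367 = -130479/7328 + 86966/366367 = -47165912945/2684737376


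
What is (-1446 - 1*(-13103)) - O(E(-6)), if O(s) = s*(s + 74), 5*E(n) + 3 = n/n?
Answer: 292161/25 ≈ 11686.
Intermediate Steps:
E(n) = -⅖ (E(n) = -⅗ + (n/n)/5 = -⅗ + (⅕)*1 = -⅗ + ⅕ = -⅖)
O(s) = s*(74 + s)
(-1446 - 1*(-13103)) - O(E(-6)) = (-1446 - 1*(-13103)) - (-2)*(74 - ⅖)/5 = (-1446 + 13103) - (-2)*368/(5*5) = 11657 - 1*(-736/25) = 11657 + 736/25 = 292161/25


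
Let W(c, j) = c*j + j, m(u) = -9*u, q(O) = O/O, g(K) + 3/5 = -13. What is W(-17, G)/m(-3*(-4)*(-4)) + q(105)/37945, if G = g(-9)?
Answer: 516079/1024515 ≈ 0.50373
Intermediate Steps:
g(K) = -68/5 (g(K) = -⅗ - 13 = -68/5)
q(O) = 1
G = -68/5 ≈ -13.600
W(c, j) = j + c*j
W(-17, G)/m(-3*(-4)*(-4)) + q(105)/37945 = (-68*(1 - 17)/5)/((-9*(-3*(-4))*(-4))) + 1/37945 = (-68/5*(-16))/((-108*(-4))) + 1*(1/37945) = 1088/(5*((-9*(-48)))) + 1/37945 = (1088/5)/432 + 1/37945 = (1088/5)*(1/432) + 1/37945 = 68/135 + 1/37945 = 516079/1024515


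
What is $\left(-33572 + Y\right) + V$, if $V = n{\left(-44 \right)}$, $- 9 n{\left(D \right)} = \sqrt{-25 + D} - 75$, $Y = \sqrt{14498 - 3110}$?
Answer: $- \frac{100691}{3} + 2 \sqrt{2847} - \frac{i \sqrt{69}}{9} \approx -33457.0 - 0.92296 i$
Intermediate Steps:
$Y = 2 \sqrt{2847}$ ($Y = \sqrt{14498 - 3110} = \sqrt{11388} = 2 \sqrt{2847} \approx 106.71$)
$n{\left(D \right)} = \frac{25}{3} - \frac{\sqrt{-25 + D}}{9}$ ($n{\left(D \right)} = - \frac{\sqrt{-25 + D} - 75}{9} = - \frac{-75 + \sqrt{-25 + D}}{9} = \frac{25}{3} - \frac{\sqrt{-25 + D}}{9}$)
$V = \frac{25}{3} - \frac{i \sqrt{69}}{9}$ ($V = \frac{25}{3} - \frac{\sqrt{-25 - 44}}{9} = \frac{25}{3} - \frac{\sqrt{-69}}{9} = \frac{25}{3} - \frac{i \sqrt{69}}{9} \approx 8.3333 - 0.92296 i$)
$\left(-33572 + Y\right) + V = \left(-33572 + 2 \sqrt{2847}\right) + \left(\frac{25}{3} - \frac{i \sqrt{69}}{9}\right) = - \frac{100691}{3} + 2 \sqrt{2847} - \frac{i \sqrt{69}}{9}$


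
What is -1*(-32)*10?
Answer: 320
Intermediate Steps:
-1*(-32)*10 = 32*10 = 320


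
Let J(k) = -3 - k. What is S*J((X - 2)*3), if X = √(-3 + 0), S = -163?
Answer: -489 + 489*I*√3 ≈ -489.0 + 846.97*I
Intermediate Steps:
X = I*√3 (X = √(-3) = I*√3 ≈ 1.732*I)
S*J((X - 2)*3) = -163*(-3 - (I*√3 - 2)*3) = -163*(-3 - (-2 + I*√3)*3) = -163*(-3 - (-6 + 3*I*√3)) = -163*(-3 + (6 - 3*I*√3)) = -163*(3 - 3*I*√3) = -489 + 489*I*√3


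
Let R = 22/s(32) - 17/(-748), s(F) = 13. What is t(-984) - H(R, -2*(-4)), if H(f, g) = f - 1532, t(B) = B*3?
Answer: -813221/572 ≈ -1421.7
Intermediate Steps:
t(B) = 3*B
R = 981/572 (R = 22/13 - 17/(-748) = 22*(1/13) - 17*(-1/748) = 22/13 + 1/44 = 981/572 ≈ 1.7150)
H(f, g) = -1532 + f
t(-984) - H(R, -2*(-4)) = 3*(-984) - (-1532 + 981/572) = -2952 - 1*(-875323/572) = -2952 + 875323/572 = -813221/572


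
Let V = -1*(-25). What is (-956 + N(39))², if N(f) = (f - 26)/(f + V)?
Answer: 3741891241/4096 ≈ 9.1355e+5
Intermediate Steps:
V = 25
N(f) = (-26 + f)/(25 + f) (N(f) = (f - 26)/(f + 25) = (-26 + f)/(25 + f))
(-956 + N(39))² = (-956 + (-26 + 39)/(25 + 39))² = (-956 + 13/64)² = (-61171/64)² = 3741891241/4096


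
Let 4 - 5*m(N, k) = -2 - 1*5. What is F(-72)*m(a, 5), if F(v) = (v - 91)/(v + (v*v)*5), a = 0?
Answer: -1793/129240 ≈ -0.013873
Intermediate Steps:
m(N, k) = 11/5 (m(N, k) = ⅘ - (-2 - 1*5)/5 = ⅘ - (-2 - 5)/5 = ⅘ - ⅕*(-7) = ⅘ + 7/5 = 11/5)
F(v) = (-91 + v)/(v + 5*v²) (F(v) = (-91 + v)/(v + v²*5) = (-91 + v)/(v + 5*v²))
F(-72)*m(a, 5) = ((-91 - 72)/((-72)*(1 + 5*(-72))))*(11/5) = -1/72*(-163)/(1 - 360)*(11/5) = -1/72*(-163)/(-359)*(11/5) = -1/72*(-1/359)*(-163)*(11/5) = -163/25848*11/5 = -1793/129240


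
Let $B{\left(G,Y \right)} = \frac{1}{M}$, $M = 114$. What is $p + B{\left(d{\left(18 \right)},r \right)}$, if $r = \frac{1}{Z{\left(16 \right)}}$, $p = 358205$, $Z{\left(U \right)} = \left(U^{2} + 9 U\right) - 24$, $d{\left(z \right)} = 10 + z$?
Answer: $\frac{40835371}{114} \approx 3.5821 \cdot 10^{5}$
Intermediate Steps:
$Z{\left(U \right)} = -24 + U^{2} + 9 U$
$r = \frac{1}{376}$ ($r = \frac{1}{-24 + 16^{2} + 9 \cdot 16} = \frac{1}{-24 + 256 + 144} = \frac{1}{376} \approx 0.0026596$)
$B{\left(G,Y \right)} = \frac{1}{114}$
$p + B{\left(d{\left(18 \right)},r \right)} = 358205 + \frac{1}{114} = \frac{40835371}{114}$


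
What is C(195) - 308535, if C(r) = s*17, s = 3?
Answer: -308484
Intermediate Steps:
C(r) = 51 (C(r) = 3*17 = 51)
C(195) - 308535 = 51 - 308535 = -308484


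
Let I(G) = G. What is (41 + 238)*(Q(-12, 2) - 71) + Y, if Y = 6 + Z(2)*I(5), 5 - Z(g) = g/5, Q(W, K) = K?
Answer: -19222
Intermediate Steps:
Z(g) = 5 - g/5
Y = 29 (Y = 6 + (5 - ⅕*2)*5 = 6 + (5 - ⅖)*5 = 6 + (23/5)*5 = 6 + 23 = 29)
(41 + 238)*(Q(-12, 2) - 71) + Y = (41 + 238)*(2 - 71) + 29 = 279*(-69) + 29 = -19251 + 29 = -19222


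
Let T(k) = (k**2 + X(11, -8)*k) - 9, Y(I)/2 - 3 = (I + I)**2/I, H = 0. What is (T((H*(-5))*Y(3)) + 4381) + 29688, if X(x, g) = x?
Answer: 34060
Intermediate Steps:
Y(I) = 6 + 8*I (Y(I) = 6 + 2*((I + I)**2/I) = 6 + 2*((2*I)**2/I) = 6 + 2*((4*I**2)/I) = 6 + 2*(4*I) = 6 + 8*I)
T(k) = -9 + k**2 + 11*k (T(k) = (k**2 + 11*k) - 9 = -9 + k**2 + 11*k)
(T((H*(-5))*Y(3)) + 4381) + 29688 = ((-9 + ((0*(-5))*(6 + 8*3))**2 + 11*((0*(-5))*(6 + 8*3))) + 4381) + 29688 = ((-9 + (0*(6 + 24))**2 + 11*(0*(6 + 24))) + 4381) + 29688 = ((-9 + (0*30)**2 + 11*(0*30)) + 4381) + 29688 = ((-9 + 0**2 + 11*0) + 4381) + 29688 = ((-9 + 0 + 0) + 4381) + 29688 = (-9 + 4381) + 29688 = 4372 + 29688 = 34060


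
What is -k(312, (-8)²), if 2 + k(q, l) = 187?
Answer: -185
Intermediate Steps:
k(q, l) = 185 (k(q, l) = -2 + 187 = 185)
-k(312, (-8)²) = -1*185 = -185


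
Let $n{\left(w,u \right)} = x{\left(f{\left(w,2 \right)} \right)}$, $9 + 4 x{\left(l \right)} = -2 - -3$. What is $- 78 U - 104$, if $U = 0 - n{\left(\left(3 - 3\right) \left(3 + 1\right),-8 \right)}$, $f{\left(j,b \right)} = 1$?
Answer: $-260$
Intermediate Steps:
$x{\left(l \right)} = -2$ ($x{\left(l \right)} = - \frac{9}{4} + \frac{-2 - -3}{4} = - \frac{9}{4} + \frac{-2 + 3}{4} = - \frac{9}{4} + \frac{1}{4} \cdot 1 = - \frac{9}{4} + \frac{1}{4} = -2$)
$n{\left(w,u \right)} = -2$
$U = 2$ ($U = 0 - -2 = 0 + 2 = 2$)
$- 78 U - 104 = \left(-78\right) 2 - 104 = -156 - 104 = -260$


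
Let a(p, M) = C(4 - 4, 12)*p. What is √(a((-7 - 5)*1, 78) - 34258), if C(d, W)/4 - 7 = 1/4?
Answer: 11*I*√286 ≈ 186.03*I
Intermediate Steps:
C(d, W) = 29 (C(d, W) = 28 + 4/4 = 28 + 4*(¼) = 28 + 1 = 29)
a(p, M) = 29*p
√(a((-7 - 5)*1, 78) - 34258) = √(29*((-7 - 5)*1) - 34258) = √(29*(-12*1) - 34258) = √(29*(-12) - 34258) = √(-348 - 34258) = √(-34606) = 11*I*√286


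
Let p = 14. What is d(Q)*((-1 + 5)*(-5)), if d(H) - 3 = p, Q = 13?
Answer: -340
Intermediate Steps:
d(H) = 17 (d(H) = 3 + 14 = 17)
d(Q)*((-1 + 5)*(-5)) = 17*((-1 + 5)*(-5)) = 17*(4*(-5)) = 17*(-20) = -340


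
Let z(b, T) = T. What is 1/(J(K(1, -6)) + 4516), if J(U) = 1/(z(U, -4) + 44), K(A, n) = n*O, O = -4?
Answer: 40/180641 ≈ 0.00022143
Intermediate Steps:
K(A, n) = -4*n (K(A, n) = n*(-4) = -4*n)
J(U) = 1/40 (J(U) = 1/(-4 + 44) = 1/40)
1/(J(K(1, -6)) + 4516) = 1/(1/40 + 4516) = 1/(180641/40) = 40/180641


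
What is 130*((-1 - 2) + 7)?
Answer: 520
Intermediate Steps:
130*((-1 - 2) + 7) = 130*(-3 + 7) = 130*4 = 520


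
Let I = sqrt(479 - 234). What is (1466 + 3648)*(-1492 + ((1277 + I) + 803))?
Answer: 3007032 + 35798*sqrt(5) ≈ 3.0871e+6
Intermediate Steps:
I = 7*sqrt(5) (I = sqrt(245) = 7*sqrt(5) ≈ 15.652)
(1466 + 3648)*(-1492 + ((1277 + I) + 803)) = (1466 + 3648)*(-1492 + ((1277 + 7*sqrt(5)) + 803)) = 5114*(-1492 + (2080 + 7*sqrt(5))) = 5114*(588 + 7*sqrt(5)) = 3007032 + 35798*sqrt(5)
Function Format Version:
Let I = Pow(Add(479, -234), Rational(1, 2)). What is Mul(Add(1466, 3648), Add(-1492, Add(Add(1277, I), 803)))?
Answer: Add(3007032, Mul(35798, Pow(5, Rational(1, 2)))) ≈ 3.0871e+6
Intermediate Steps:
I = Mul(7, Pow(5, Rational(1, 2))) (I = Pow(245, Rational(1, 2)) = Mul(7, Pow(5, Rational(1, 2))) ≈ 15.652)
Mul(Add(1466, 3648), Add(-1492, Add(Add(1277, I), 803))) = Mul(Add(1466, 3648), Add(-1492, Add(Add(1277, Mul(7, Pow(5, Rational(1, 2)))), 803))) = Mul(5114, Add(-1492, Add(2080, Mul(7, Pow(5, Rational(1, 2)))))) = Mul(5114, Add(588, Mul(7, Pow(5, Rational(1, 2))))) = Add(3007032, Mul(35798, Pow(5, Rational(1, 2))))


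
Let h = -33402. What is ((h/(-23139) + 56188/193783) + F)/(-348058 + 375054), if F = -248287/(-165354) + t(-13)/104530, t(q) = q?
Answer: 6964278707525647721/58118291034371523848340 ≈ 0.00011983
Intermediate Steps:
F = 6487822627/4321113405 (F = -248287/(-165354) - 13/104530 = -248287*(-1/165354) - 13*1/104530 = 248287/165354 - 13/104530 = 6487822627/4321113405 ≈ 1.5014)
((h/(-23139) + 56188/193783) + F)/(-348058 + 375054) = ((-33402/(-23139) + 56188/193783) + 6487822627/4321113405)/(-348058 + 375054) = ((-33402*(-1/23139) + 56188*(1/193783)) + 6487822627/4321113405)/26996 = ((11134/7713 + 56188/193783) + 6487822627/4321113405)*(1/26996) = (2590957966/1494648279 + 6487822627/4321113405)*(1/26996) = (6964278707525647721/2152848238049026665)*(1/26996) = 6964278707525647721/58118291034371523848340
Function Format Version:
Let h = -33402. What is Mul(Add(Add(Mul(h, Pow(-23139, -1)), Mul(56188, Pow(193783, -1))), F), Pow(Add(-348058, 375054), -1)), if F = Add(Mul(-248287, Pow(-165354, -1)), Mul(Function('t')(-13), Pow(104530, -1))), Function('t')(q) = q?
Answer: Rational(6964278707525647721, 58118291034371523848340) ≈ 0.00011983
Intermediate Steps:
F = Rational(6487822627, 4321113405) (F = Add(Mul(-248287, Pow(-165354, -1)), Mul(-13, Pow(104530, -1))) = Add(Mul(-248287, Rational(-1, 165354)), Mul(-13, Rational(1, 104530))) = Add(Rational(248287, 165354), Rational(-13, 104530)) = Rational(6487822627, 4321113405) ≈ 1.5014)
Mul(Add(Add(Mul(h, Pow(-23139, -1)), Mul(56188, Pow(193783, -1))), F), Pow(Add(-348058, 375054), -1)) = Mul(Add(Add(Mul(-33402, Pow(-23139, -1)), Mul(56188, Pow(193783, -1))), Rational(6487822627, 4321113405)), Pow(Add(-348058, 375054), -1)) = Mul(Add(Add(Mul(-33402, Rational(-1, 23139)), Mul(56188, Rational(1, 193783))), Rational(6487822627, 4321113405)), Pow(26996, -1)) = Mul(Add(Add(Rational(11134, 7713), Rational(56188, 193783)), Rational(6487822627, 4321113405)), Rational(1, 26996)) = Mul(Add(Rational(2590957966, 1494648279), Rational(6487822627, 4321113405)), Rational(1, 26996)) = Mul(Rational(6964278707525647721, 2152848238049026665), Rational(1, 26996)) = Rational(6964278707525647721, 58118291034371523848340)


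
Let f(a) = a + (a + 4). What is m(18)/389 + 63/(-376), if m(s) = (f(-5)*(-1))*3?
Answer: -17739/146264 ≈ -0.12128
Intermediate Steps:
f(a) = 4 + 2*a (f(a) = a + (4 + a) = 4 + 2*a)
m(s) = 18 (m(s) = ((4 + 2*(-5))*(-1))*3 = ((4 - 10)*(-1))*3 = -6*(-1)*3 = 6*3 = 18)
m(18)/389 + 63/(-376) = 18/389 + 63/(-376) = 18*(1/389) + 63*(-1/376) = 18/389 - 63/376 = -17739/146264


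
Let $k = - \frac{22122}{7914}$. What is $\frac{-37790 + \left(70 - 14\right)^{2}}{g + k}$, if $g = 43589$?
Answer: $- \frac{22854313}{28745102} \approx -0.79507$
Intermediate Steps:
$k = - \frac{3687}{1319}$ ($k = \left(-22122\right) \frac{1}{7914} = - \frac{3687}{1319} \approx -2.7953$)
$\frac{-37790 + \left(70 - 14\right)^{2}}{g + k} = \frac{-37790 + \left(70 - 14\right)^{2}}{43589 - \frac{3687}{1319}} = \frac{-37790 + 56^{2}}{\frac{57490204}{1319}} = \left(-37790 + 3136\right) \frac{1319}{57490204} = \left(-34654\right) \frac{1319}{57490204} = - \frac{22854313}{28745102}$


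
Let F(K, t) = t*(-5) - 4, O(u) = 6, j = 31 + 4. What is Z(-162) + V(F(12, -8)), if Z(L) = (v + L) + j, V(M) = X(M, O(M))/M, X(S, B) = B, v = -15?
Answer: -851/6 ≈ -141.83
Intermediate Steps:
j = 35
F(K, t) = -4 - 5*t (F(K, t) = -5*t - 4 = -4 - 5*t)
V(M) = 6/M
Z(L) = 20 + L (Z(L) = (-15 + L) + 35 = 20 + L)
Z(-162) + V(F(12, -8)) = (20 - 162) + 6/(-4 - 5*(-8)) = -142 + 6/(-4 + 40) = -142 + 6/36 = -142 + 6*(1/36) = -142 + ⅙ = -851/6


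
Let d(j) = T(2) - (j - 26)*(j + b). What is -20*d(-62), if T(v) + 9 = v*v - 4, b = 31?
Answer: 54740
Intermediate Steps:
T(v) = -13 + v² (T(v) = -9 + (v*v - 4) = -9 + (v² - 4) = -9 + (-4 + v²) = -13 + v²)
d(j) = -9 - (-26 + j)*(31 + j) (d(j) = (-13 + 2²) - (j - 26)*(j + 31) = (-13 + 4) - (-26 + j)*(31 + j) = -9 - (-26 + j)*(31 + j))
-20*d(-62) = -20*(797 - 1*(-62)² - 5*(-62)) = -20*(797 - 1*3844 + 310) = -20*(797 - 3844 + 310) = -20*(-2737) = 54740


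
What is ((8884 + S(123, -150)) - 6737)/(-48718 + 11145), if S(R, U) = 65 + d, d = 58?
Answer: -2270/37573 ≈ -0.060416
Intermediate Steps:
S(R, U) = 123 (S(R, U) = 65 + 58 = 123)
((8884 + S(123, -150)) - 6737)/(-48718 + 11145) = ((8884 + 123) - 6737)/(-48718 + 11145) = (9007 - 6737)/(-37573) = 2270*(-1/37573) = -2270/37573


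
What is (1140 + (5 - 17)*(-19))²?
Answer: 1871424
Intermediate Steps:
(1140 + (5 - 17)*(-19))² = (1140 - 12*(-19))² = (1140 + 228)² = 1368² = 1871424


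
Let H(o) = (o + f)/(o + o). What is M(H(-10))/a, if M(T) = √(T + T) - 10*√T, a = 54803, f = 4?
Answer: √30*(-10 + √2)/548030 ≈ -8.5810e-5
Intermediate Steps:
H(o) = (4 + o)/(2*o) (H(o) = (o + 4)/(o + o) = (4 + o)/((2*o)) = (4 + o)*(1/(2*o)) = (4 + o)/(2*o))
M(T) = -10*√T + √2*√T (M(T) = √(2*T) - 10*√T = √2*√T - 10*√T = -10*√T + √2*√T)
M(H(-10))/a = (√((½)*(4 - 10)/(-10))*(-10 + √2))/54803 = (√((½)*(-⅒)*(-6))*(-10 + √2))*(1/54803) = (√(3/10)*(-10 + √2))*(1/54803) = ((√30/10)*(-10 + √2))*(1/54803) = (√30*(-10 + √2)/10)*(1/54803) = √30*(-10 + √2)/548030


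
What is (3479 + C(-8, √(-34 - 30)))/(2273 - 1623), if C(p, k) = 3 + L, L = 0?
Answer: 1741/325 ≈ 5.3569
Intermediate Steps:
C(p, k) = 3 (C(p, k) = 3 + 0 = 3)
(3479 + C(-8, √(-34 - 30)))/(2273 - 1623) = (3479 + 3)/(2273 - 1623) = 3482/650 = 3482*(1/650) = 1741/325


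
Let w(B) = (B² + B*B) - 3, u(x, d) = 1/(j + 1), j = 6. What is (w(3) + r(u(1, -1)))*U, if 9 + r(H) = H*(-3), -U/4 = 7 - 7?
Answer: 0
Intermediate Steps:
u(x, d) = ⅐ (u(x, d) = 1/(6 + 1) = 1/7 = ⅐)
w(B) = -3 + 2*B² (w(B) = (B² + B²) - 3 = 2*B² - 3 = -3 + 2*B²)
U = 0 (U = -4*(7 - 7) = -4*0 = 0)
r(H) = -9 - 3*H (r(H) = -9 + H*(-3) = -9 - 3*H)
(w(3) + r(u(1, -1)))*U = ((-3 + 2*3²) + (-9 - 3*⅐))*0 = ((-3 + 2*9) + (-9 - 3/7))*0 = ((-3 + 18) - 66/7)*0 = (15 - 66/7)*0 = (39/7)*0 = 0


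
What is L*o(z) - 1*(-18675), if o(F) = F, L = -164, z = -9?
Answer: 20151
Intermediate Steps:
L*o(z) - 1*(-18675) = -164*(-9) - 1*(-18675) = 1476 + 18675 = 20151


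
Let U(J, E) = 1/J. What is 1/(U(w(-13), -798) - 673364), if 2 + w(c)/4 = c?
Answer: -60/40401841 ≈ -1.4851e-6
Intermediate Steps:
w(c) = -8 + 4*c
1/(U(w(-13), -798) - 673364) = 1/(1/(-8 + 4*(-13)) - 673364) = 1/(1/(-8 - 52) - 673364) = 1/(1/(-60) - 673364) = 1/(-1/60 - 673364) = 1/(-40401841/60) = -60/40401841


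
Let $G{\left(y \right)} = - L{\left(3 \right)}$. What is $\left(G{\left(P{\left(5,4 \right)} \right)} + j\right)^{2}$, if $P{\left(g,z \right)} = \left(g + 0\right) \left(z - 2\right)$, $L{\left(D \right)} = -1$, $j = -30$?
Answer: $841$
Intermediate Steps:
$P{\left(g,z \right)} = g \left(-2 + z\right)$
$G{\left(y \right)} = 1$ ($G{\left(y \right)} = \left(-1\right) \left(-1\right) = 1$)
$\left(G{\left(P{\left(5,4 \right)} \right)} + j\right)^{2} = \left(1 - 30\right)^{2} = \left(-29\right)^{2} = 841$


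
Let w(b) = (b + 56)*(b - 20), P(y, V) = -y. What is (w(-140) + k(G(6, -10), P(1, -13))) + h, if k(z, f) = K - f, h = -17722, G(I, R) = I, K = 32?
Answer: -4249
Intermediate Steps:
k(z, f) = 32 - f
w(b) = (-20 + b)*(56 + b) (w(b) = (56 + b)*(-20 + b) = (-20 + b)*(56 + b))
(w(-140) + k(G(6, -10), P(1, -13))) + h = ((-1120 + (-140)**2 + 36*(-140)) + (32 - (-1))) - 17722 = ((-1120 + 19600 - 5040) + (32 - 1*(-1))) - 17722 = (13440 + (32 + 1)) - 17722 = (13440 + 33) - 17722 = 13473 - 17722 = -4249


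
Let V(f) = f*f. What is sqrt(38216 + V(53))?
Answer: 5*sqrt(1641) ≈ 202.55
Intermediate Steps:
V(f) = f**2
sqrt(38216 + V(53)) = sqrt(38216 + 53**2) = sqrt(38216 + 2809) = sqrt(41025) = 5*sqrt(1641)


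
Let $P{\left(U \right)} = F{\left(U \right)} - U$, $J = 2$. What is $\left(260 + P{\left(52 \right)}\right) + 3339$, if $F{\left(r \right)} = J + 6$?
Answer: $3555$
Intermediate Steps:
$F{\left(r \right)} = 8$ ($F{\left(r \right)} = 2 + 6 = 8$)
$P{\left(U \right)} = 8 - U$
$\left(260 + P{\left(52 \right)}\right) + 3339 = \left(260 + \left(8 - 52\right)\right) + 3339 = \left(260 - 44\right) + 3339 = 216 + 3339 = 3555$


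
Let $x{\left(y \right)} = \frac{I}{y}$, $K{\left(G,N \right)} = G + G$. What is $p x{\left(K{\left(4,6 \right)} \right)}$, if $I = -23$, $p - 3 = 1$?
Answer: $- \frac{23}{2} \approx -11.5$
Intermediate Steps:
$p = 4$ ($p = 3 + 1 = 4$)
$K{\left(G,N \right)} = 2 G$
$x{\left(y \right)} = - \frac{23}{y}$
$p x{\left(K{\left(4,6 \right)} \right)} = 4 \left(- \frac{23}{2 \cdot 4}\right) = 4 \left(- \frac{23}{8}\right) = - \frac{23}{2}$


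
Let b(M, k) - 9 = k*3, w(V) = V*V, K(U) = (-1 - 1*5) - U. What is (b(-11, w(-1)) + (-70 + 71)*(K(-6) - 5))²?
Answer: 49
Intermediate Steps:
K(U) = -6 - U (K(U) = (-1 - 5) - U = -6 - U)
w(V) = V²
b(M, k) = 9 + 3*k (b(M, k) = 9 + k*3 = 9 + 3*k)
(b(-11, w(-1)) + (-70 + 71)*(K(-6) - 5))² = ((9 + 3*(-1)²) + (-70 + 71)*((-6 - 1*(-6)) - 5))² = ((9 + 3*1) + 1*((-6 + 6) - 5))² = ((9 + 3) + 1*(0 - 5))² = (12 + 1*(-5))² = (12 - 5)² = 7² = 49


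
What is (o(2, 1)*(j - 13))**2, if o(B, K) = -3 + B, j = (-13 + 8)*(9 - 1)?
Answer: 2809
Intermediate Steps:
j = -40 (j = -5*8 = -40)
(o(2, 1)*(j - 13))**2 = ((-3 + 2)*(-40 - 13))**2 = (-1*(-53))**2 = 53**2 = 2809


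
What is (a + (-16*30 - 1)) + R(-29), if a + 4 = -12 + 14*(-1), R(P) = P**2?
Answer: 330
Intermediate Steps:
a = -30 (a = -4 + (-12 + 14*(-1)) = -4 + (-12 - 14) = -4 - 26 = -30)
(a + (-16*30 - 1)) + R(-29) = (-30 + (-16*30 - 1)) + (-29)**2 = (-30 + (-480 - 1)) + 841 = (-30 - 481) + 841 = -511 + 841 = 330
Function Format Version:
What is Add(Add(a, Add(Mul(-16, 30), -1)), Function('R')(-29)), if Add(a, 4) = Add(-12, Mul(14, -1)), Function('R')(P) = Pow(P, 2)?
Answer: 330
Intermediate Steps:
a = -30 (a = Add(-4, Add(-12, Mul(14, -1))) = Add(-4, Add(-12, -14)) = Add(-4, -26) = -30)
Add(Add(a, Add(Mul(-16, 30), -1)), Function('R')(-29)) = Add(Add(-30, Add(Mul(-16, 30), -1)), Pow(-29, 2)) = Add(Add(-30, Add(-480, -1)), 841) = Add(Add(-30, -481), 841) = Add(-511, 841) = 330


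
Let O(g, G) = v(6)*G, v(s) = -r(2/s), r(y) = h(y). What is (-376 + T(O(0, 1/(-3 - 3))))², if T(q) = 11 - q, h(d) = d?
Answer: 43178041/324 ≈ 1.3327e+5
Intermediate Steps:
r(y) = y
v(s) = -2/s
O(g, G) = -G/3 (O(g, G) = (-2/6)*G = (-2*⅙)*G = -G/3)
(-376 + T(O(0, 1/(-3 - 3))))² = (-376 + (11 - (-1)/(3*(-3 - 3))))² = (-376 + (11 - (-1)/(3*(-6))))² = (-376 + (11 - (-1)*(-1)/(3*6)))² = (-376 + (11 - 1*1/18))² = (-376 + (11 - 1/18))² = (-376 + 197/18)² = (-6571/18)² = 43178041/324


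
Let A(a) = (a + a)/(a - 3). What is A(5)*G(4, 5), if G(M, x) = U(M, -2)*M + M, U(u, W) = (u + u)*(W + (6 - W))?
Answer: 980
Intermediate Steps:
U(u, W) = 12*u (U(u, W) = (2*u)*6 = 12*u)
G(M, x) = M + 12*M² (G(M, x) = (12*M)*M + M = 12*M² + M = M + 12*M²)
A(a) = 2*a/(-3 + a) (A(a) = (2*a)/(-3 + a) = 2*a/(-3 + a))
A(5)*G(4, 5) = (2*5/(-3 + 5))*(4*(1 + 12*4)) = (2*5/2)*(4*(1 + 48)) = (2*5*(½))*(4*49) = 5*196 = 980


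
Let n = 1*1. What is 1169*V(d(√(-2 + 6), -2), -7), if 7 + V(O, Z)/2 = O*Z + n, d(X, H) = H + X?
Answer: -14028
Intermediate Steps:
n = 1
V(O, Z) = -12 + 2*O*Z (V(O, Z) = -14 + 2*(O*Z + 1) = -14 + 2*(1 + O*Z) = -14 + (2 + 2*O*Z) = -12 + 2*O*Z)
1169*V(d(√(-2 + 6), -2), -7) = 1169*(-12 + 2*(-2 + √(-2 + 6))*(-7)) = 1169*(-12 + 2*(-2 + √4)*(-7)) = 1169*(-12 + 2*(-2 + 2)*(-7)) = 1169*(-12 + 2*0*(-7)) = 1169*(-12 + 0) = 1169*(-12) = -14028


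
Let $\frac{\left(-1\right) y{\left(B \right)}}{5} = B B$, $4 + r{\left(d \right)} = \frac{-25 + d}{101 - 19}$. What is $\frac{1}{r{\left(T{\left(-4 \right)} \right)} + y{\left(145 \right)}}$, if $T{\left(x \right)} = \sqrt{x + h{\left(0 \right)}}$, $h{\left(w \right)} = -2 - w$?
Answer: $- \frac{706889446}{74314796083615} - \frac{82 i \sqrt{6}}{74314796083615} \approx -9.5121 \cdot 10^{-6} - 2.7028 \cdot 10^{-12} i$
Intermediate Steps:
$T{\left(x \right)} = \sqrt{-2 + x}$ ($T{\left(x \right)} = \sqrt{x - 2} = \sqrt{-2 + x}$)
$r{\left(d \right)} = - \frac{353}{82} + \frac{d}{82}$ ($r{\left(d \right)} = -4 + \frac{-25 + d}{101 - 19} = -4 + \frac{-25 + d}{82} = -4 + \left(-25 + d\right) \frac{1}{82} = -4 + \left(- \frac{25}{82} + \frac{d}{82}\right) = - \frac{353}{82} + \frac{d}{82}$)
$y{\left(B \right)} = - 5 B^{2}$ ($y{\left(B \right)} = - 5 B B = - 5 B^{2}$)
$\frac{1}{r{\left(T{\left(-4 \right)} \right)} + y{\left(145 \right)}} = \frac{1}{\left(- \frac{353}{82} + \frac{\sqrt{-2 - 4}}{82}\right) - 5 \cdot 145^{2}} = \frac{1}{\left(- \frac{353}{82} + \frac{\sqrt{-6}}{82}\right) - 105125} = \frac{1}{\left(- \frac{353}{82} + \frac{i \sqrt{6}}{82}\right) - 105125} = \frac{1}{- \frac{8620603}{82} + \frac{i \sqrt{6}}{82}}$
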